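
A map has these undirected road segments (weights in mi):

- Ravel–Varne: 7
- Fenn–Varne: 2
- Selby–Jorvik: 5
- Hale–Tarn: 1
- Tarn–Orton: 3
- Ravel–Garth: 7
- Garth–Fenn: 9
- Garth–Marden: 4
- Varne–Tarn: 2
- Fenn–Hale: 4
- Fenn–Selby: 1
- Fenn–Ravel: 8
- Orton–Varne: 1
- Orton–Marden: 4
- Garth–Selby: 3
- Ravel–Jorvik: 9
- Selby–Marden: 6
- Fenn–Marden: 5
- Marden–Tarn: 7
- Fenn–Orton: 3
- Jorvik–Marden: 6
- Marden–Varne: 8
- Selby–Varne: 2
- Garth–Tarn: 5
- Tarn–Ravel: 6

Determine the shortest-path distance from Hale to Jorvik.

Running Dijkstra from Hale:
Hale: 0
Tarn: 1  (via Hale)
Varne: 3  (via Tarn)
Orton: 4  (via Tarn)
Fenn: 4  (via Hale)
Selby: 5  (via Varne)
Garth: 6  (via Tarn)
Ravel: 7  (via Tarn)
Marden: 8  (via Tarn)
Jorvik: 10  (via Selby)
Shortest route: Hale–Tarn–Varne–Selby–Jorvik = 10 mi.

10 mi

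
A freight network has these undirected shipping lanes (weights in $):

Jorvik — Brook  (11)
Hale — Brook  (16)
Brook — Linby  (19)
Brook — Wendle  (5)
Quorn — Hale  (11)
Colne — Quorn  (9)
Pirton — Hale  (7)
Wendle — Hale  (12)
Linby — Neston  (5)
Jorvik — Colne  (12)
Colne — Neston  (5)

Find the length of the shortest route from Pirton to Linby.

Running Dijkstra from Pirton:
Pirton: 0
Hale: 7  (via Pirton)
Quorn: 18  (via Hale)
Wendle: 19  (via Hale)
Brook: 23  (via Hale)
Colne: 27  (via Quorn)
Neston: 32  (via Colne)
Jorvik: 34  (via Brook)
Linby: 37  (via Neston)
Shortest route: Pirton–Hale–Quorn–Colne–Neston–Linby = $37.

$37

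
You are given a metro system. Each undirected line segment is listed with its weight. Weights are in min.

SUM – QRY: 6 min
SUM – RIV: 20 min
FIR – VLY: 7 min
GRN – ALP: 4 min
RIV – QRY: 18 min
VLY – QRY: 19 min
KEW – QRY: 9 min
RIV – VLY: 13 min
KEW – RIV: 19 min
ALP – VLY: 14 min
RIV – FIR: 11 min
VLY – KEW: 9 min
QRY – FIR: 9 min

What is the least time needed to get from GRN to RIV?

Candidate routes:
GRN → ALP → VLY → RIV: 4+14+13 = 31
GRN → ALP → VLY → FIR → RIV: 4+14+7+11 = 36
GRN → ALP → VLY → KEW → RIV: 4+14+9+19 = 46
The minimum is 31 min via GRN → ALP → VLY → RIV.

31 min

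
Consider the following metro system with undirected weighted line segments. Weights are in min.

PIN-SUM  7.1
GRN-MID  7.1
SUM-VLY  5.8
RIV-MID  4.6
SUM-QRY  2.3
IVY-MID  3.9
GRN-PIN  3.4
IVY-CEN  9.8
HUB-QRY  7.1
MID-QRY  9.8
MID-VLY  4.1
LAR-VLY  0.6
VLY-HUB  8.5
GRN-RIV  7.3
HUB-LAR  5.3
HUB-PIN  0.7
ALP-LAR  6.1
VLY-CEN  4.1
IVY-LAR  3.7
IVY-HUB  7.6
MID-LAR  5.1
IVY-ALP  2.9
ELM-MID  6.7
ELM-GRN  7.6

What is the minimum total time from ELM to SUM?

Enumerating some paths:
ELM–GRN–PIN–SUM: 7.6+3.4+7.1 = 18.1
ELM–MID–VLY–SUM: 6.7+4.1+5.8 = 16.6
The minimum is 16.6 min via ELM–MID–VLY–SUM.

16.6 min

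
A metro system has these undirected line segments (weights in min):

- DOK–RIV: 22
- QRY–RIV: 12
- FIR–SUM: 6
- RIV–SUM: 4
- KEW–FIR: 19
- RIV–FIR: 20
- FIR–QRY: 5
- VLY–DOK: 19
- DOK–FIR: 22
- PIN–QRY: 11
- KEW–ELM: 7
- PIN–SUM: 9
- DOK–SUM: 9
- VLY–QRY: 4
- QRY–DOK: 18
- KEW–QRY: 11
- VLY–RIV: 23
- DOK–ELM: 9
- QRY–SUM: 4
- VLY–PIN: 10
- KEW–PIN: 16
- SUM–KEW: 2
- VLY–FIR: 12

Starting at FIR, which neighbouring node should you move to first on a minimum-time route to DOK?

SUM

Enumerating some paths:
FIR → QRY → SUM → DOK: 5+4+9 = 18
FIR → QRY → DOK: 5+18 = 23
FIR → SUM → DOK: 6+9 = 15
FIR → DOK: 22 = 22
The minimum is 15 min via FIR → SUM → DOK.
So from FIR the first move is to SUM.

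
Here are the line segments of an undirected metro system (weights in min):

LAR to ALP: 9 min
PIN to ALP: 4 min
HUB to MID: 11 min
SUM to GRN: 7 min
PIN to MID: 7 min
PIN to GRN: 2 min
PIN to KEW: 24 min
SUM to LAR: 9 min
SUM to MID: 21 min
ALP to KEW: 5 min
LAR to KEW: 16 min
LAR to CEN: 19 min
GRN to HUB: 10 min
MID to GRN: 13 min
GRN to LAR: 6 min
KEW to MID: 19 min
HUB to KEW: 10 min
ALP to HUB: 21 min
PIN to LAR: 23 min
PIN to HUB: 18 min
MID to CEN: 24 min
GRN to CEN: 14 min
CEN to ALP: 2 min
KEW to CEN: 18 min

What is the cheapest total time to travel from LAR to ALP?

Enumerating some paths:
LAR - ALP: 9 = 9
LAR - CEN - ALP: 19+2 = 21
LAR - GRN - PIN - ALP: 6+2+4 = 12
LAR - KEW - ALP: 16+5 = 21
Cheapest is LAR - ALP at 9 min.

9 min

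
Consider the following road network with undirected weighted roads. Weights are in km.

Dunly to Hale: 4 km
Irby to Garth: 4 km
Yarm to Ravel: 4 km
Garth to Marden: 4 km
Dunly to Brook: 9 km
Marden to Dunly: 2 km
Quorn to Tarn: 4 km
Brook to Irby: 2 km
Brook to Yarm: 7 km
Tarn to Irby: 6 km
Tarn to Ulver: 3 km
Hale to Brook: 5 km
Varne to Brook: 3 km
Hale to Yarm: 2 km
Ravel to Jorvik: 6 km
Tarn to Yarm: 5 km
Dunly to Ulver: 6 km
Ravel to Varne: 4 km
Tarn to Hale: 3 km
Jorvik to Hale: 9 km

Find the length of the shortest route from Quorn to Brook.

Running Dijkstra from Quorn:
Quorn: 0
Tarn: 4  (via Quorn)
Ulver: 7  (via Tarn)
Hale: 7  (via Tarn)
Yarm: 9  (via Tarn)
Irby: 10  (via Tarn)
Dunly: 11  (via Hale)
Brook: 12  (via Hale)
Shortest route: Quorn → Tarn → Hale → Brook = 12 km.

12 km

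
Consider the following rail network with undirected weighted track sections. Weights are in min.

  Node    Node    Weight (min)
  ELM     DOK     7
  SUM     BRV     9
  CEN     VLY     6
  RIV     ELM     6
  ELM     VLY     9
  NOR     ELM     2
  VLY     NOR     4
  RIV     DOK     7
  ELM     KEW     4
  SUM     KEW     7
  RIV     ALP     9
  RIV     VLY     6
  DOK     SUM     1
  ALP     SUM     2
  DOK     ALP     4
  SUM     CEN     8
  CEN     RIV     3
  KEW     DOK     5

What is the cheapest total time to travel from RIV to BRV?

Enumerating some paths:
RIV–ALP–SUM–BRV: 9+2+9 = 20
RIV–DOK–ALP–SUM–BRV: 7+4+2+9 = 22
RIV–DOK–SUM–BRV: 7+1+9 = 17
RIV–CEN–SUM–BRV: 3+8+9 = 20
Cheapest is RIV–DOK–SUM–BRV at 17 min.

17 min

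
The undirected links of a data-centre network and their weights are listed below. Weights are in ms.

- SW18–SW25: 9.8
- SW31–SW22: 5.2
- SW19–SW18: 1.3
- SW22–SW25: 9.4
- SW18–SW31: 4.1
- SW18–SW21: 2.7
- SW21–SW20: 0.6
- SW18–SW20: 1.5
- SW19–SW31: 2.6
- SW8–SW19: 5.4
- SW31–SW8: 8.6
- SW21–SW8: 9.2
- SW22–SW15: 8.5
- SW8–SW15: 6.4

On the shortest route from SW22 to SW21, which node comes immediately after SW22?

Compare a few routes:
SW22 - SW31 - SW19 - SW18 - SW20 - SW21: 5.2+2.6+1.3+1.5+0.6 = 11.2
SW22 - SW31 - SW18 - SW21: 5.2+4.1+2.7 = 12
SW22 - SW31 - SW18 - SW20 - SW21: 5.2+4.1+1.5+0.6 = 11.4
SW22 - SW31 - SW19 - SW18 - SW21: 5.2+2.6+1.3+2.7 = 11.8
Cheapest is SW22 - SW31 - SW19 - SW18 - SW20 - SW21 at 11.2 ms.
So from SW22 the first move is to SW31.

SW31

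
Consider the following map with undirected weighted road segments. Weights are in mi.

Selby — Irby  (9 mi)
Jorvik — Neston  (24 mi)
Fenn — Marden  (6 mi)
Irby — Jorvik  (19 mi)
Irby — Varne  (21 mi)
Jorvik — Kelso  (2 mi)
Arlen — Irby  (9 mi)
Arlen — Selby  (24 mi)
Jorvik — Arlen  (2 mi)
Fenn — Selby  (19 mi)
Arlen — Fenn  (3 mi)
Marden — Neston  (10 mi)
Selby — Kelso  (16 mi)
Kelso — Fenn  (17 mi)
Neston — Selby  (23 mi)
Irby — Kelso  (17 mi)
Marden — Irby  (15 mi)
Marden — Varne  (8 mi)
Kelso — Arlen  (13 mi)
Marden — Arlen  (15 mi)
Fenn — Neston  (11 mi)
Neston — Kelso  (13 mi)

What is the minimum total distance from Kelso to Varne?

Shortest distances from Kelso:
Kelso: 0
Jorvik: 2  (via Kelso)
Arlen: 4  (via Jorvik)
Fenn: 7  (via Arlen)
Marden: 13  (via Fenn)
Irby: 13  (via Arlen)
Neston: 13  (via Kelso)
Selby: 16  (via Kelso)
Varne: 21  (via Marden)
Shortest route: Kelso–Jorvik–Arlen–Fenn–Marden–Varne = 21 mi.

21 mi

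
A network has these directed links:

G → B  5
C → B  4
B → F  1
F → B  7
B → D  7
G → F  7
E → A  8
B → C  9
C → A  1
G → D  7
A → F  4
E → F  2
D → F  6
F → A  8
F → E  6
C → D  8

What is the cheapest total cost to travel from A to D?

18

Candidate routes:
A → F → B → D: 4+7+7 = 18
A → F → B → C → D: 4+7+9+8 = 28
Cheapest is A → F → B → D at 18.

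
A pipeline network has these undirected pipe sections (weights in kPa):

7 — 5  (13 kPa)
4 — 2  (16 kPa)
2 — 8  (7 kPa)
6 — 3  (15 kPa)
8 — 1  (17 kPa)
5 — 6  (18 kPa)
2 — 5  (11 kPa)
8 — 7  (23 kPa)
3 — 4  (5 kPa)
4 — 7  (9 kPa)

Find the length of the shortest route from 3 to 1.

45 kPa

Shortest distances from 3:
3: 0
4: 5  (via 3)
7: 14  (via 4)
6: 15  (via 3)
2: 21  (via 4)
5: 27  (via 7)
8: 28  (via 2)
1: 45  (via 8)
Shortest route: 3 → 4 → 2 → 8 → 1 = 45 kPa.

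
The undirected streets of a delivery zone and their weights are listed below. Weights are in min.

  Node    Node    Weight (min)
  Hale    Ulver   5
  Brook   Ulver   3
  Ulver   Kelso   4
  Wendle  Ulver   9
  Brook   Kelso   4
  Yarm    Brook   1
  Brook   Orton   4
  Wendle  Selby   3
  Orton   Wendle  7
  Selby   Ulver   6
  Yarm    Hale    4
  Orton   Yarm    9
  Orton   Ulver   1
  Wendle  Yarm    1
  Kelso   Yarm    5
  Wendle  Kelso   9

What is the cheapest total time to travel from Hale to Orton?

Enumerating some paths:
Hale - Yarm - Brook - Ulver - Orton: 4+1+3+1 = 9
Hale - Ulver - Orton: 5+1 = 6
Hale - Yarm - Brook - Orton: 4+1+4 = 9
Cheapest is Hale - Ulver - Orton at 6 min.

6 min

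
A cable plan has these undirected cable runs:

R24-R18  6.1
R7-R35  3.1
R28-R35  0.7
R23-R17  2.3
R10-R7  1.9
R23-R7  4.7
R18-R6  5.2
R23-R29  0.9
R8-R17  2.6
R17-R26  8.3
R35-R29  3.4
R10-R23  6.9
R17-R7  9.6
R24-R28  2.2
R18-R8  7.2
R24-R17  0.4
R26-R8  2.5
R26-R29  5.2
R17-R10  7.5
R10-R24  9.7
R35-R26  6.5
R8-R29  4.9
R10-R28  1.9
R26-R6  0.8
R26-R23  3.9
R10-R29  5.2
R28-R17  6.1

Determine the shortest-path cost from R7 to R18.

Settle nodes by increasing distance from R7:
R7: 0
R10: 1.9  (via R7)
R35: 3.1  (via R7)
R28: 3.8  (via R10)
R23: 4.7  (via R7)
R29: 5.6  (via R23)
R24: 6  (via R28)
R17: 6.4  (via R24)
R26: 8.6  (via R23)
R8: 9  (via R17)
R6: 9.4  (via R26)
R18: 12.1  (via R24)
Shortest route: R7–R10–R28–R24–R18 = 12.1.

12.1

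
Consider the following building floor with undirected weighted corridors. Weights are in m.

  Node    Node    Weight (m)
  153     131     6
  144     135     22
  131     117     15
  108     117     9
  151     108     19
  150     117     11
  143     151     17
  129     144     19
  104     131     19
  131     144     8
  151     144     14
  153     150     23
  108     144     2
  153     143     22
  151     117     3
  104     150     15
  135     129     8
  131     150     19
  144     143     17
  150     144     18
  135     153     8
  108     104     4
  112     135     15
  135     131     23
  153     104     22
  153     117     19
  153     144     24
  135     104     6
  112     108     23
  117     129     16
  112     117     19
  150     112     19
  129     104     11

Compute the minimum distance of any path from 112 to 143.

Running Dijkstra from 112:
112: 0
135: 15  (via 112)
150: 19  (via 112)
117: 19  (via 112)
104: 21  (via 135)
151: 22  (via 117)
108: 23  (via 112)
129: 23  (via 135)
153: 23  (via 135)
144: 25  (via 108)
131: 29  (via 153)
143: 39  (via 151)
Shortest route: 112 → 117 → 151 → 143 = 39 m.

39 m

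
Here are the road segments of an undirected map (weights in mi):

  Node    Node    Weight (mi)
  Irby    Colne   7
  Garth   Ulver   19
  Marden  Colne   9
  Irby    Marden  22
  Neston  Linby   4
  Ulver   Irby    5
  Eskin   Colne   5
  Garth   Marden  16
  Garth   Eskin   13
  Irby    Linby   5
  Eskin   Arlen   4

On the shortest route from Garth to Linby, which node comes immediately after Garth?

Ulver

Enumerating some paths:
Garth–Eskin–Colne–Irby–Linby: 13+5+7+5 = 30
Garth–Marden–Irby–Linby: 16+22+5 = 43
Garth–Ulver–Irby–Linby: 19+5+5 = 29
Garth–Marden–Colne–Irby–Linby: 16+9+7+5 = 37
Cheapest is Garth–Ulver–Irby–Linby at 29 mi.
So from Garth the first move is to Ulver.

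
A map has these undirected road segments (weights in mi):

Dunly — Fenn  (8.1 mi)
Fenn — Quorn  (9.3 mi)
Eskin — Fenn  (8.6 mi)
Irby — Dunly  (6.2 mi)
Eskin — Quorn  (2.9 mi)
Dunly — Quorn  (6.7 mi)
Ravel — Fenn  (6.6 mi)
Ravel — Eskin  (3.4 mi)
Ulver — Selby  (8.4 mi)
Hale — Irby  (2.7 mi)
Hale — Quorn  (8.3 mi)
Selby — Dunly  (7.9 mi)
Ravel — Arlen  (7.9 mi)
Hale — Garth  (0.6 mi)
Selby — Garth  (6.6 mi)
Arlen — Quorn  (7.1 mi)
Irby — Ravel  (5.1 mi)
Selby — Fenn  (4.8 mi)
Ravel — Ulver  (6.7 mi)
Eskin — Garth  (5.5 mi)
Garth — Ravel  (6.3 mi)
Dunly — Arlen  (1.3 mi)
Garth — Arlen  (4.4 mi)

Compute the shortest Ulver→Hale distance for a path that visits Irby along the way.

Best Ulver to Irby: Ulver–Ravel–Irby costing 11.8
Shortest Irby→Hale: Irby–Hale = 2.7
Total via Irby: 11.8 + 2.7 = 14.5 mi.

14.5 mi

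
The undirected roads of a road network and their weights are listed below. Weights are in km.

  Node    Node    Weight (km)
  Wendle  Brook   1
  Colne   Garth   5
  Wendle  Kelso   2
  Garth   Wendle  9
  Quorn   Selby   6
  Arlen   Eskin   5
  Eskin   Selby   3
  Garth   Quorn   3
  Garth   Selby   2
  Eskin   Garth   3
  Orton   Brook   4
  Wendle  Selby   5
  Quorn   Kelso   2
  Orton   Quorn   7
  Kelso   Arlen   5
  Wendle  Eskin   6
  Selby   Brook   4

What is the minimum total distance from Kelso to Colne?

Settle nodes by increasing distance from Kelso:
Kelso: 0
Wendle: 2  (via Kelso)
Quorn: 2  (via Kelso)
Brook: 3  (via Wendle)
Arlen: 5  (via Kelso)
Garth: 5  (via Quorn)
Selby: 7  (via Wendle)
Orton: 7  (via Brook)
Eskin: 8  (via Wendle)
Colne: 10  (via Garth)
Shortest route: Kelso → Quorn → Garth → Colne = 10 km.

10 km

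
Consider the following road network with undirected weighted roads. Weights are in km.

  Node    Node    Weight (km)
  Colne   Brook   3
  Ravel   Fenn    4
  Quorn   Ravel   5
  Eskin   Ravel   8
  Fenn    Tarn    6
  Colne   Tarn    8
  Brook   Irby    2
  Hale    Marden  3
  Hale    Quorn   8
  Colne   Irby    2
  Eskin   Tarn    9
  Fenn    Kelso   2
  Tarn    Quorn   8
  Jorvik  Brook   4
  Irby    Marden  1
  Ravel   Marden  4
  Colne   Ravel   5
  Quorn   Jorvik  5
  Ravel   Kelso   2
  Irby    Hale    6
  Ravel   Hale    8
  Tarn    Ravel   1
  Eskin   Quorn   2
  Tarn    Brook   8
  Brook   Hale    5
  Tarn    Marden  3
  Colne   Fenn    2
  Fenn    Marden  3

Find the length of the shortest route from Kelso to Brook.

Running Dijkstra from Kelso:
Kelso: 0
Ravel: 2  (via Kelso)
Fenn: 2  (via Kelso)
Tarn: 3  (via Ravel)
Colne: 4  (via Fenn)
Marden: 5  (via Fenn)
Irby: 6  (via Colne)
Quorn: 7  (via Ravel)
Brook: 7  (via Colne)
Shortest route: Kelso → Fenn → Colne → Brook = 7 km.

7 km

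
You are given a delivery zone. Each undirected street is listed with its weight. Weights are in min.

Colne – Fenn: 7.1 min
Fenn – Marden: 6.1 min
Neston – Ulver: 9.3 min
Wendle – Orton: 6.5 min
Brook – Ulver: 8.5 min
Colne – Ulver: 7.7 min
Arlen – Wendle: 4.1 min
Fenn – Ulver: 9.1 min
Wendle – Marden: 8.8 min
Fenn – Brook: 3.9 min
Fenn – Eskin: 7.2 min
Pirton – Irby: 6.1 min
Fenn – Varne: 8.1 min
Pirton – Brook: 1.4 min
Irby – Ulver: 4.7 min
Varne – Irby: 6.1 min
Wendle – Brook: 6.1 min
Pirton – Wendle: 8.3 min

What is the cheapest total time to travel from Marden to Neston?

Candidate routes:
Marden → Fenn → Ulver → Neston: 6.1+9.1+9.3 = 24.5
Marden → Fenn → Brook → Ulver → Neston: 6.1+3.9+8.5+9.3 = 27.8
Cheapest is Marden → Fenn → Ulver → Neston at 24.5 min.

24.5 min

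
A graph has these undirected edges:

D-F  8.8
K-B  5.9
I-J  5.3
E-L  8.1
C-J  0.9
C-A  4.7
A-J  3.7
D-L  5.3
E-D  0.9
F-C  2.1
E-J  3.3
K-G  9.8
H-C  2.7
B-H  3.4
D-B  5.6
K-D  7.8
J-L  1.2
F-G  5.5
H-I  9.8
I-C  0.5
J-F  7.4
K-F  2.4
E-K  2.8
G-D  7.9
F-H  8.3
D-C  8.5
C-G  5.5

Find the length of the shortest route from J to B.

Enumerating some paths:
J–E–D–B: 3.3+0.9+5.6 = 9.8
J–C–F–K–B: 0.9+2.1+2.4+5.9 = 11.3
J–I–C–H–B: 5.3+0.5+2.7+3.4 = 11.9
J–C–H–B: 0.9+2.7+3.4 = 7
The minimum is 7 via J–C–H–B.

7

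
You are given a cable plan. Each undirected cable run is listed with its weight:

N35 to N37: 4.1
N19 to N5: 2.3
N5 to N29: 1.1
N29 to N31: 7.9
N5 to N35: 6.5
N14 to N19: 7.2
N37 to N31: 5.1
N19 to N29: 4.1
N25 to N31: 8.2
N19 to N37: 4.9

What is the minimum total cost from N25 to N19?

18.2

Running Dijkstra from N25:
N25: 0
N31: 8.2  (via N25)
N37: 13.3  (via N31)
N29: 16.1  (via N31)
N5: 17.2  (via N29)
N35: 17.4  (via N37)
N19: 18.2  (via N37)
Shortest route: N25 → N31 → N37 → N19 = 18.2.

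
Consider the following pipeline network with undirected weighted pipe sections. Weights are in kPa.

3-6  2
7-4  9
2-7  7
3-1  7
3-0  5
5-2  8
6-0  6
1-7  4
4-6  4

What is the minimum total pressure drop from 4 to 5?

Settle nodes by increasing distance from 4:
4: 0
6: 4  (via 4)
3: 6  (via 6)
7: 9  (via 4)
0: 10  (via 6)
1: 13  (via 3)
2: 16  (via 7)
5: 24  (via 2)
Shortest route: 4–7–2–5 = 24 kPa.

24 kPa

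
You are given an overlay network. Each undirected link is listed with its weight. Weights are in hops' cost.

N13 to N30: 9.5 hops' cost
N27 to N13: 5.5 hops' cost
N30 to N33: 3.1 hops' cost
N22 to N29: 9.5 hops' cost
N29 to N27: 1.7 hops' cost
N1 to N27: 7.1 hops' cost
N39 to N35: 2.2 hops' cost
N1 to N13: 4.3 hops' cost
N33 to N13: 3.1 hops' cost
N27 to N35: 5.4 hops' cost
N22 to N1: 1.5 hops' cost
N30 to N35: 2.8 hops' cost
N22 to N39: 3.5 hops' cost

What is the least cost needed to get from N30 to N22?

8.5 hops' cost

Settle nodes by increasing distance from N30:
N30: 0
N35: 2.8  (via N30)
N33: 3.1  (via N30)
N39: 5  (via N35)
N13: 6.2  (via N33)
N27: 8.2  (via N35)
N22: 8.5  (via N39)
Shortest route: N30–N35–N39–N22 = 8.5 hops' cost.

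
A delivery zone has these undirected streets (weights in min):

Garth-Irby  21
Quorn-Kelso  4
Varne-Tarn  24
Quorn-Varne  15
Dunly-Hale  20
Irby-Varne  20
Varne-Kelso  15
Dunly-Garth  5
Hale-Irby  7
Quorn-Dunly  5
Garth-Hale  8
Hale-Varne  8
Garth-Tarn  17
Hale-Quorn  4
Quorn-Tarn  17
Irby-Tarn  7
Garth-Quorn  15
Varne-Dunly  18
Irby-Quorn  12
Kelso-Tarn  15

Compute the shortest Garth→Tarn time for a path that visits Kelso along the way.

Shortest Garth→Kelso: Garth–Dunly–Quorn–Kelso = 14
Best Kelso to Tarn: Kelso–Tarn costing 15
Total via Kelso: 14 + 15 = 29 min.

29 min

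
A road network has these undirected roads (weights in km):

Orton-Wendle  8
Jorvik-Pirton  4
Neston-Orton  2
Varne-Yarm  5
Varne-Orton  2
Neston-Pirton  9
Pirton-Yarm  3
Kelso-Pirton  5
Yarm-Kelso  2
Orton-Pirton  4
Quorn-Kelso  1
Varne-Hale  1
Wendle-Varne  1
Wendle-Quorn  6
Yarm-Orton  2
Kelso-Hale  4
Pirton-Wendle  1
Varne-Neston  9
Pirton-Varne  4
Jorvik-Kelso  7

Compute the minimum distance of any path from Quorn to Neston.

Settle nodes by increasing distance from Quorn:
Quorn: 0
Kelso: 1  (via Quorn)
Yarm: 3  (via Kelso)
Orton: 5  (via Yarm)
Hale: 5  (via Kelso)
Varne: 6  (via Hale)
Pirton: 6  (via Kelso)
Wendle: 6  (via Quorn)
Neston: 7  (via Orton)
Shortest route: Quorn → Kelso → Yarm → Orton → Neston = 7 km.

7 km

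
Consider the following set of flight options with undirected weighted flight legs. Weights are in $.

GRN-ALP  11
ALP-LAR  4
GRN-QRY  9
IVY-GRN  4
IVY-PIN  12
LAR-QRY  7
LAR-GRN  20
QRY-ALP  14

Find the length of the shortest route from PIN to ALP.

Shortest distances from PIN:
PIN: 0
IVY: 12  (via PIN)
GRN: 16  (via IVY)
QRY: 25  (via GRN)
ALP: 27  (via GRN)
Shortest route: PIN → IVY → GRN → ALP = $27.

$27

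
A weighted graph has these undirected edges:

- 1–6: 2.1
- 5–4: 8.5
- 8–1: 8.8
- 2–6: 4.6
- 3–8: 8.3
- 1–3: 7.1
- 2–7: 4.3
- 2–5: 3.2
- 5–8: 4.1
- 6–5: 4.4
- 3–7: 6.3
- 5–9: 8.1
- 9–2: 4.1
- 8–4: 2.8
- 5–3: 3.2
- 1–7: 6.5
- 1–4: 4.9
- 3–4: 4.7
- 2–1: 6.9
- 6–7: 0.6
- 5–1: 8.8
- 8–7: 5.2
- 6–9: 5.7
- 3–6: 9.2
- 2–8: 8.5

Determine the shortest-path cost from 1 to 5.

Candidate routes:
1 - 6 - 2 - 5: 2.1+4.6+3.2 = 9.9
1 - 5: 8.8 = 8.8
1 - 6 - 5: 2.1+4.4 = 6.5
The minimum is 6.5 via 1 - 6 - 5.

6.5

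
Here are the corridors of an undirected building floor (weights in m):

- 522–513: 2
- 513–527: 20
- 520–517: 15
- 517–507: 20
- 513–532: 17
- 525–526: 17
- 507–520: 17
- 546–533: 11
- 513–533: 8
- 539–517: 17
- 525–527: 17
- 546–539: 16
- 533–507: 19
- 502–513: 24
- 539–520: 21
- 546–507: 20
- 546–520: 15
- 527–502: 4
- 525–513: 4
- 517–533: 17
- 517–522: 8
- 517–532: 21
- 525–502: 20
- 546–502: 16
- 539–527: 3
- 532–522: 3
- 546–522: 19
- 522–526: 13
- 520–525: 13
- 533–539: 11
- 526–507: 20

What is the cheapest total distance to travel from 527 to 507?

33 m

Enumerating some paths:
527 → 539 → 546 → 507: 3+16+20 = 39
527 → 539 → 533 → 507: 3+11+19 = 33
Cheapest is 527 → 539 → 533 → 507 at 33 m.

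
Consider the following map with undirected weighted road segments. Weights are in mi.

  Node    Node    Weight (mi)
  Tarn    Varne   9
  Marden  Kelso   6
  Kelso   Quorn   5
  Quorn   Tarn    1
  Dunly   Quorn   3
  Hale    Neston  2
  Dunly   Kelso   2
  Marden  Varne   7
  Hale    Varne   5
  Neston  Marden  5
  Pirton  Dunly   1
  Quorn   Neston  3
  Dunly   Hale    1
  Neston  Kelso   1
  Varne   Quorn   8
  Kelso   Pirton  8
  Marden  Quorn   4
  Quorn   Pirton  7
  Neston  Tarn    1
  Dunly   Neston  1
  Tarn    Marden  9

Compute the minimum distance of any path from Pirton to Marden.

Enumerating some paths:
Pirton–Dunly–Hale–Neston–Marden: 1+1+2+5 = 9
Pirton–Dunly–Neston–Tarn–Quorn–Marden: 1+1+1+1+4 = 8
Pirton–Dunly–Neston–Marden: 1+1+5 = 7
Pirton–Dunly–Quorn–Marden: 1+3+4 = 8
The minimum is 7 mi via Pirton–Dunly–Neston–Marden.

7 mi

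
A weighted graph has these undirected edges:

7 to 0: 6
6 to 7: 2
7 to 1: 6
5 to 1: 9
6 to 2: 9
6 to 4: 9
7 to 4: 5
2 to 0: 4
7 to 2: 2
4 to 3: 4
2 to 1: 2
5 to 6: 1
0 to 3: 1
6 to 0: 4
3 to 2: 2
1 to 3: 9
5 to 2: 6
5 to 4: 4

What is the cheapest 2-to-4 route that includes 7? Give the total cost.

Best 2 to 7: 2–7 costing 2
Shortest 7→4: 7–4 = 5
Total via 7: 2 + 5 = 7.

7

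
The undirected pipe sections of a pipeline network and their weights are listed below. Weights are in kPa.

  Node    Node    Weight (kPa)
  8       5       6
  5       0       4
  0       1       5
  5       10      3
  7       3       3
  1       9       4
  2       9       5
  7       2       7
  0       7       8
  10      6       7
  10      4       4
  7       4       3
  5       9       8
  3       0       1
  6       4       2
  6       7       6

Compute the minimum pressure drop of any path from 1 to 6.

Running Dijkstra from 1:
1: 0
9: 4  (via 1)
0: 5  (via 1)
3: 6  (via 0)
2: 9  (via 9)
5: 9  (via 0)
7: 9  (via 3)
4: 12  (via 7)
10: 12  (via 5)
6: 14  (via 4)
Shortest route: 1–0–3–7–4–6 = 14 kPa.

14 kPa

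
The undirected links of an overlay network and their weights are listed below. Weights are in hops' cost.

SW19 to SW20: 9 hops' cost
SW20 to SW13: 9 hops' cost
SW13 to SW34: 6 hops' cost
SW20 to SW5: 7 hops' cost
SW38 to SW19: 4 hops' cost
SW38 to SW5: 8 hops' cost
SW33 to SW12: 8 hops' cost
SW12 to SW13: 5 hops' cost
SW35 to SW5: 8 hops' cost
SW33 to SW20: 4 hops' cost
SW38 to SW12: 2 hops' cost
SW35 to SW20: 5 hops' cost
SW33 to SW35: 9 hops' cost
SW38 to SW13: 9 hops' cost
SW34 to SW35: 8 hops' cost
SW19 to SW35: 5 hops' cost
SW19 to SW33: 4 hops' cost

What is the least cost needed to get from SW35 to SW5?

8 hops' cost

Settle nodes by increasing distance from SW35:
SW35: 0
SW20: 5  (via SW35)
SW19: 5  (via SW35)
SW5: 8  (via SW35)
Shortest route: SW35–SW5 = 8 hops' cost.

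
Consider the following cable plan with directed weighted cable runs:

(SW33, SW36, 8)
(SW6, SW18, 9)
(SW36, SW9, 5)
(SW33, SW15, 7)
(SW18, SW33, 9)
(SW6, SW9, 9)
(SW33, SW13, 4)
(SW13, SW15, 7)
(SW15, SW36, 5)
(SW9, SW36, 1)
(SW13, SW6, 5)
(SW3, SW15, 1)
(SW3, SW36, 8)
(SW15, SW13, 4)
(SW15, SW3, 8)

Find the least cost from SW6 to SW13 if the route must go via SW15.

29

Shortest SW6→SW15: SW6 → SW18 → SW33 → SW15 = 25
Shortest SW15→SW13: SW15 → SW13 = 4
Total via SW15: 25 + 4 = 29.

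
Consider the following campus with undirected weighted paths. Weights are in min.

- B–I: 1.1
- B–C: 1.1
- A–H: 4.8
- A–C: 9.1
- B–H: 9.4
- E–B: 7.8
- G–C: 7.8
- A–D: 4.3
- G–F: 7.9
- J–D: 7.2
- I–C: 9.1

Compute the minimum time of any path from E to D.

Settle nodes by increasing distance from E:
E: 0
B: 7.8  (via E)
C: 8.9  (via B)
I: 8.9  (via B)
G: 16.7  (via C)
H: 17.2  (via B)
A: 18  (via C)
D: 22.3  (via A)
Shortest route: E–B–C–A–D = 22.3 min.

22.3 min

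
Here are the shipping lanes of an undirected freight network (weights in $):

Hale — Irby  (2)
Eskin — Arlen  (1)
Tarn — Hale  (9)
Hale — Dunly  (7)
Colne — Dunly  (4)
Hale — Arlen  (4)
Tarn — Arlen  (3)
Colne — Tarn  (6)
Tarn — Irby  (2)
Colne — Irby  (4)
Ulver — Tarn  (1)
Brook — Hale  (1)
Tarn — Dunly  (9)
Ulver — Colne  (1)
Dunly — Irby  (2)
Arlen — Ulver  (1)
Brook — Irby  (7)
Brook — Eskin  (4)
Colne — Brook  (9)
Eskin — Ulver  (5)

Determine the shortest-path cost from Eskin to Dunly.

Candidate routes:
Eskin → Arlen → Ulver → Colne → Dunly: 1+1+1+4 = 7
Eskin → Arlen → Tarn → Irby → Dunly: 1+3+2+2 = 8
Eskin → Arlen → Hale → Irby → Dunly: 1+4+2+2 = 9
Cheapest is Eskin → Arlen → Ulver → Colne → Dunly at $7.

$7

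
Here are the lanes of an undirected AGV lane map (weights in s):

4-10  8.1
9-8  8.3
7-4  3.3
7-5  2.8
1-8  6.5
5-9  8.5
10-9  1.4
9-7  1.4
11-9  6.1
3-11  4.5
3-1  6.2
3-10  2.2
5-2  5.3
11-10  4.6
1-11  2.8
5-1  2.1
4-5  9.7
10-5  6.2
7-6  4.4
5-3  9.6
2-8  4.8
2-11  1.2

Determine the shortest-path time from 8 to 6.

14.1 s

Settle nodes by increasing distance from 8:
8: 0
2: 4.8  (via 8)
11: 6  (via 2)
1: 6.5  (via 8)
9: 8.3  (via 8)
5: 8.6  (via 1)
7: 9.7  (via 9)
10: 9.7  (via 9)
3: 10.5  (via 11)
4: 13  (via 7)
6: 14.1  (via 7)
Shortest route: 8–9–7–6 = 14.1 s.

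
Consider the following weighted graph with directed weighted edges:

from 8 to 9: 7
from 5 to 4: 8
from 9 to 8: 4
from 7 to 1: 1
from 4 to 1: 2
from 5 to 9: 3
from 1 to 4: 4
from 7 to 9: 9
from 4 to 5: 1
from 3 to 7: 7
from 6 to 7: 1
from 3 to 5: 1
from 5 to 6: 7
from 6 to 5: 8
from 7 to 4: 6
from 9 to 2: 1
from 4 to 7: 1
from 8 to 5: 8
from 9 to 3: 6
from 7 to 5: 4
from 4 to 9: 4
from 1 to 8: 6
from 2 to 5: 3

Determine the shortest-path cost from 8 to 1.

17

Candidate routes:
8–5–6–7–1: 8+7+1+1 = 17
8–5–4–1: 8+8+2 = 18
8–5–4–7–1: 8+8+1+1 = 18
Cheapest is 8–5–6–7–1 at 17.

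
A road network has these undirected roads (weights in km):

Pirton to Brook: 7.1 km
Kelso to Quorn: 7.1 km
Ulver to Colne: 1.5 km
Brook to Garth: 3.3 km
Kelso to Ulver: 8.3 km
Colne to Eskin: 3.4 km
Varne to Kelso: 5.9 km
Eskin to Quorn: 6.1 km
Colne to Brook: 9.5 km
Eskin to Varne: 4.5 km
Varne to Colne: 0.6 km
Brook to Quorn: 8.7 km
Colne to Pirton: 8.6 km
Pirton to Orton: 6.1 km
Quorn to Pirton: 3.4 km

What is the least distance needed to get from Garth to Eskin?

16.2 km

Shortest distances from Garth:
Garth: 0
Brook: 3.3  (via Garth)
Pirton: 10.4  (via Brook)
Quorn: 12  (via Brook)
Colne: 12.8  (via Brook)
Varne: 13.4  (via Colne)
Ulver: 14.3  (via Colne)
Eskin: 16.2  (via Colne)
Shortest route: Garth → Brook → Colne → Eskin = 16.2 km.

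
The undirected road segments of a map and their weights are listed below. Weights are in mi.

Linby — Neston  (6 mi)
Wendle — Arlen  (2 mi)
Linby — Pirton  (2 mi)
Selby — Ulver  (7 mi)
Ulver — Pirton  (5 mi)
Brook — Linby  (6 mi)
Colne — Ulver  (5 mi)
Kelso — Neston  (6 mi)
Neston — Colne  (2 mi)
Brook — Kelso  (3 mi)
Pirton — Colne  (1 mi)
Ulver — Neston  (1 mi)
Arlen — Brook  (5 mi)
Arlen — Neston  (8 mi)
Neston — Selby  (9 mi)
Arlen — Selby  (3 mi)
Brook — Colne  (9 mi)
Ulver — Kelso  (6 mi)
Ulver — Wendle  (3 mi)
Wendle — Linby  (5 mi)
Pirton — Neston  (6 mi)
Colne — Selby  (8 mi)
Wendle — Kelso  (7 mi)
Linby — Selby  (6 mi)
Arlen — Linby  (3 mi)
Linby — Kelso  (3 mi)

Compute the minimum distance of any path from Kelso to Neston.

6 mi

Shortest distances from Kelso:
Kelso: 0
Brook: 3  (via Kelso)
Linby: 3  (via Kelso)
Pirton: 5  (via Linby)
Ulver: 6  (via Kelso)
Arlen: 6  (via Linby)
Colne: 6  (via Pirton)
Neston: 6  (via Kelso)
Shortest route: Kelso → Neston = 6 mi.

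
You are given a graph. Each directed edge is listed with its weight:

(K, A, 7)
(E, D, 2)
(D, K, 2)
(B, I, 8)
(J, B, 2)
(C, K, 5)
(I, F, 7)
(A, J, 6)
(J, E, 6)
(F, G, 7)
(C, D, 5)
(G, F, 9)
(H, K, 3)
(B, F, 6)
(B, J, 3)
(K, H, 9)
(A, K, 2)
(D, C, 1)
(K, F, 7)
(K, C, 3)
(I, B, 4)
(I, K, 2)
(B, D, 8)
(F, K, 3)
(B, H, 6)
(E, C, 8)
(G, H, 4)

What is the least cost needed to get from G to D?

Enumerating some paths:
G - H - K - A - J - E - D: 4+3+7+6+6+2 = 28
G - F - K - C - D: 9+3+3+5 = 20
G - H - K - C - D: 4+3+3+5 = 15
Cheapest is G - H - K - C - D at 15.

15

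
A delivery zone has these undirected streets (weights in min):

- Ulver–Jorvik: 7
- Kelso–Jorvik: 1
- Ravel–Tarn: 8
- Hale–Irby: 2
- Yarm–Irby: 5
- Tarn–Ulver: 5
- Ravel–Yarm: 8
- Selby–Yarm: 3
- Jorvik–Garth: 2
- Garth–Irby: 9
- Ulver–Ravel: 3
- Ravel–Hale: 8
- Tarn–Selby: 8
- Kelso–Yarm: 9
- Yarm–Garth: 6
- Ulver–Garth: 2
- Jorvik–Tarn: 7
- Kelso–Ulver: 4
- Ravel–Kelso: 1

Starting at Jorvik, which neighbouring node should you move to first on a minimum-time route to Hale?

Compare a few routes:
Jorvik → Garth → Irby → Hale: 2+9+2 = 13
Jorvik → Kelso → Ravel → Hale: 1+1+8 = 10
Jorvik → Garth → Yarm → Irby → Hale: 2+6+5+2 = 15
Jorvik → Garth → Ulver → Ravel → Hale: 2+2+3+8 = 15
Cheapest is Jorvik → Kelso → Ravel → Hale at 10 min.
So from Jorvik the first move is to Kelso.

Kelso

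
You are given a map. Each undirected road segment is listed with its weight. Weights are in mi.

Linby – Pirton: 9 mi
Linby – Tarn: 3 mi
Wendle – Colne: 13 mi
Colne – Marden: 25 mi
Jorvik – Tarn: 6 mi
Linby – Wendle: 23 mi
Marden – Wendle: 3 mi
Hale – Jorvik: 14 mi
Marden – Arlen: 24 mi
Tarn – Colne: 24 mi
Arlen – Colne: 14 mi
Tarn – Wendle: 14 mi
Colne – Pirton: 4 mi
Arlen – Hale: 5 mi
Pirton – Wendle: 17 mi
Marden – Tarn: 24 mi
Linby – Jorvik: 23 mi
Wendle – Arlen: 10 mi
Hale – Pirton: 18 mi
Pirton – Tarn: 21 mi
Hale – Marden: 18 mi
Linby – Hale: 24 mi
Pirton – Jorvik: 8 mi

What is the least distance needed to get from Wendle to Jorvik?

Compare a few routes:
Wendle - Tarn - Jorvik: 14+6 = 20
Wendle - Pirton - Jorvik: 17+8 = 25
The minimum is 20 mi via Wendle - Tarn - Jorvik.

20 mi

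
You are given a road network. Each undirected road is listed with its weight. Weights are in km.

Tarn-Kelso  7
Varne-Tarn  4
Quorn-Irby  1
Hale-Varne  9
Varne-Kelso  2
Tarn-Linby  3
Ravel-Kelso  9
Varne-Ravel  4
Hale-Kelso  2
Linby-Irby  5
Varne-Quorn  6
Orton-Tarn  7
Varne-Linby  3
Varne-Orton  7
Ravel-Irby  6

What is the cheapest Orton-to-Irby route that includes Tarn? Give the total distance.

Shortest Orton→Tarn: Orton–Tarn = 7
Best Tarn to Irby: Tarn–Linby–Irby costing 8
Total via Tarn: 7 + 8 = 15 km.

15 km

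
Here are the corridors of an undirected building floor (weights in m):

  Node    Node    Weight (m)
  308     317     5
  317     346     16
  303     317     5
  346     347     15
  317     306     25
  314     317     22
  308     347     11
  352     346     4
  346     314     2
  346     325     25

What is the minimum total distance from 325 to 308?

46 m

Compare a few routes:
325 - 346 - 347 - 308: 25+15+11 = 51
325 - 346 - 317 - 308: 25+16+5 = 46
325 - 346 - 314 - 317 - 308: 25+2+22+5 = 54
The minimum is 46 m via 325 - 346 - 317 - 308.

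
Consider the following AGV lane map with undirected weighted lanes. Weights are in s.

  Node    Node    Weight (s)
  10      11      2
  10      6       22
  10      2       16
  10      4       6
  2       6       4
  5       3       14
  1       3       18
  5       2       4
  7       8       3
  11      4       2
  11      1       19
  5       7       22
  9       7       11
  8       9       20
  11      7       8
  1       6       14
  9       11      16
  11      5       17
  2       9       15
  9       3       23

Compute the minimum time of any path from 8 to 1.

Settle nodes by increasing distance from 8:
8: 0
7: 3  (via 8)
11: 11  (via 7)
4: 13  (via 11)
10: 13  (via 11)
9: 14  (via 7)
5: 25  (via 7)
2: 29  (via 10)
1: 30  (via 11)
Shortest route: 8–7–11–1 = 30 s.

30 s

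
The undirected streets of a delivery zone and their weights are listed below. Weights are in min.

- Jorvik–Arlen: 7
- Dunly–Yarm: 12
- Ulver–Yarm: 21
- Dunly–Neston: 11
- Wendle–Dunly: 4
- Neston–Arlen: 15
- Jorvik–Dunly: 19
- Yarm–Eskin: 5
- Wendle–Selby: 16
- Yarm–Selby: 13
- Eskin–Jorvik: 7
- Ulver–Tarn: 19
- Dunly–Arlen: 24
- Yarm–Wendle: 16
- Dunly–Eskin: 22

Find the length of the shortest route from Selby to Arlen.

Candidate routes:
Selby - Wendle - Dunly - Jorvik - Arlen: 16+4+19+7 = 46
Selby - Wendle - Dunly - Arlen: 16+4+24 = 44
Selby - Yarm - Eskin - Jorvik - Arlen: 13+5+7+7 = 32
Cheapest is Selby - Yarm - Eskin - Jorvik - Arlen at 32 min.

32 min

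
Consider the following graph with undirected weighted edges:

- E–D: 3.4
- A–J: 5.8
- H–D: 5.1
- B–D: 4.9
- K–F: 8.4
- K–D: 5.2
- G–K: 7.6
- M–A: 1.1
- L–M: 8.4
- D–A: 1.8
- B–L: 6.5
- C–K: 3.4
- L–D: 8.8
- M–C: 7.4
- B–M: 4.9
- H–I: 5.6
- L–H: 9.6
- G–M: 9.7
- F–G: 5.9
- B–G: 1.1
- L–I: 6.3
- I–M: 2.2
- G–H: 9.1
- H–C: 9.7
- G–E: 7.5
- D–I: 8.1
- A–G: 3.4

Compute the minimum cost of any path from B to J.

10.3

Shortest distances from B:
B: 0
G: 1.1  (via B)
A: 4.5  (via G)
D: 4.9  (via B)
M: 4.9  (via B)
L: 6.5  (via B)
F: 7  (via G)
I: 7.1  (via M)
E: 8.3  (via D)
K: 8.7  (via G)
H: 10  (via D)
J: 10.3  (via A)
Shortest route: B–G–A–J = 10.3.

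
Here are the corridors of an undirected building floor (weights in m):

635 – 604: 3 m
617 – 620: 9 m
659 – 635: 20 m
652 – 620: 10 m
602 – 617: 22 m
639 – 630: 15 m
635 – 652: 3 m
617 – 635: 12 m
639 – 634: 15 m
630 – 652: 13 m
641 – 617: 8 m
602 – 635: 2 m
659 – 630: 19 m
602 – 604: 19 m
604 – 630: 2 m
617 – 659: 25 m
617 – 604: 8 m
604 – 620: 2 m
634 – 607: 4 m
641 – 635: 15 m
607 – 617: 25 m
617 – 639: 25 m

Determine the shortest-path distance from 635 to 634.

35 m

Compare a few routes:
635 → 604 → 630 → 639 → 634: 3+2+15+15 = 35
635 → 617 → 607 → 634: 12+25+4 = 41
635 → 604 → 617 → 607 → 634: 3+8+25+4 = 40
The minimum is 35 m via 635 → 604 → 630 → 639 → 634.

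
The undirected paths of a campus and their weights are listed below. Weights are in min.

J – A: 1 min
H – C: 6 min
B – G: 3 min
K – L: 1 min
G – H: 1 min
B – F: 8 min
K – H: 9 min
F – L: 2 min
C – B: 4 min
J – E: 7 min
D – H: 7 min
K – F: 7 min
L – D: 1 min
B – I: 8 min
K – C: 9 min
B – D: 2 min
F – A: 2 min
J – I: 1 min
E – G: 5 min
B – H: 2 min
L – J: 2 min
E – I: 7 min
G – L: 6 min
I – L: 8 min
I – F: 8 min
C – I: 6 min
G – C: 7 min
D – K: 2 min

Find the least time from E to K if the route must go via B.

12 min

Best E to B: E–G–B costing 8
Best B to K: B–D–K costing 4
Total via B: 8 + 4 = 12 min.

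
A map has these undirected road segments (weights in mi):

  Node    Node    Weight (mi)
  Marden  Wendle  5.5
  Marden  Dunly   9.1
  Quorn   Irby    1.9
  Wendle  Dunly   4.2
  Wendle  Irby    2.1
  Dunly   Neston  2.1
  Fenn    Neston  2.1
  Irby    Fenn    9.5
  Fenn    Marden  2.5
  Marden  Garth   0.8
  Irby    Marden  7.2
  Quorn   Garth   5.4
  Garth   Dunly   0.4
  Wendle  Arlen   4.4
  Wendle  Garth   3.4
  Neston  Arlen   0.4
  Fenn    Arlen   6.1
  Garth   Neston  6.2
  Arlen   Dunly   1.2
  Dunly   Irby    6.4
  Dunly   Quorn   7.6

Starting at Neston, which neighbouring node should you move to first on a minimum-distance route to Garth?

Candidate routes:
Neston–Dunly–Garth: 2.1+0.4 = 2.5
Neston–Arlen–Dunly–Garth: 0.4+1.2+0.4 = 2
The minimum is 2 mi via Neston–Arlen–Dunly–Garth.
So from Neston the first move is to Arlen.

Arlen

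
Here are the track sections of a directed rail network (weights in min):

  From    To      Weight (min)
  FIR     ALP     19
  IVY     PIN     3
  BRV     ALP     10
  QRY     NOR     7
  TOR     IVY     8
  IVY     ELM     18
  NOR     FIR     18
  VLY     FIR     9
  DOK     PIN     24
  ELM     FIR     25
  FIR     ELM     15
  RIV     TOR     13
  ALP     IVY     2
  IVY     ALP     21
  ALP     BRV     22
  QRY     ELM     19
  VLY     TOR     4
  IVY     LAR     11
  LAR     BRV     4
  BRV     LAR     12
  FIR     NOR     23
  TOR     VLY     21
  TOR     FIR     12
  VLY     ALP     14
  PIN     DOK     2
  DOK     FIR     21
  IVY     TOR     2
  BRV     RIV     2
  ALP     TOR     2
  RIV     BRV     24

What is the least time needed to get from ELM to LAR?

Enumerating some paths:
ELM–FIR–ALP–IVY–LAR: 25+19+2+11 = 57
ELM–FIR–ALP–TOR–IVY–LAR: 25+19+2+8+11 = 65
Cheapest is ELM–FIR–ALP–IVY–LAR at 57 min.

57 min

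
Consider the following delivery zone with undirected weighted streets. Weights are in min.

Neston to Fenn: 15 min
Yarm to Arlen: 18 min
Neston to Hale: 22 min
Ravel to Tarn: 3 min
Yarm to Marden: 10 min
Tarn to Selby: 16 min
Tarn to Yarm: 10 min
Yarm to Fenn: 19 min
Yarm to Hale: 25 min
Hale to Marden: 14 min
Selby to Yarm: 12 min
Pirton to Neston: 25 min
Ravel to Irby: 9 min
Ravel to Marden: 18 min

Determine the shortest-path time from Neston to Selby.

46 min

Shortest distances from Neston:
Neston: 0
Fenn: 15  (via Neston)
Hale: 22  (via Neston)
Pirton: 25  (via Neston)
Yarm: 34  (via Fenn)
Marden: 36  (via Hale)
Tarn: 44  (via Yarm)
Selby: 46  (via Yarm)
Shortest route: Neston–Fenn–Yarm–Selby = 46 min.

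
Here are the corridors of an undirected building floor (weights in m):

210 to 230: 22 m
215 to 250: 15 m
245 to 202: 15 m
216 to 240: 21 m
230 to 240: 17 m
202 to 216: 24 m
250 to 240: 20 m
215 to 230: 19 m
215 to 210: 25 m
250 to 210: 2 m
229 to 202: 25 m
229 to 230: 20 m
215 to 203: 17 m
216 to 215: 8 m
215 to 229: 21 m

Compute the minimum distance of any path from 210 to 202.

Running Dijkstra from 210:
210: 0
250: 2  (via 210)
215: 17  (via 250)
230: 22  (via 210)
240: 22  (via 250)
216: 25  (via 215)
203: 34  (via 215)
229: 38  (via 215)
202: 49  (via 216)
Shortest route: 210–250–215–216–202 = 49 m.

49 m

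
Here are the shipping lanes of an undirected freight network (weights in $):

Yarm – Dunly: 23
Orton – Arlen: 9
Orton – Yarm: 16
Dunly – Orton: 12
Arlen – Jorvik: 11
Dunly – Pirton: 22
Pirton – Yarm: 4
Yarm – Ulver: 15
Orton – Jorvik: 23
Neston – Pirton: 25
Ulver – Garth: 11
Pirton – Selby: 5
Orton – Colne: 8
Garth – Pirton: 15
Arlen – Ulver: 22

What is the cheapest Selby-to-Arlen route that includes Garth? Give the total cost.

Best Selby to Garth: Selby → Pirton → Garth costing 20
Best Garth to Arlen: Garth → Ulver → Arlen costing 33
Total via Garth: 20 + 33 = $53.

$53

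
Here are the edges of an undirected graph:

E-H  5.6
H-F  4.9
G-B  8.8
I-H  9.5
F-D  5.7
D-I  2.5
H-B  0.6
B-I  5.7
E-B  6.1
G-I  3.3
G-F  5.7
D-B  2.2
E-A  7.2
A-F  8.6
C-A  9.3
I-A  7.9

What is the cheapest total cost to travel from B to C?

21.9

Candidate routes:
B–E–A–C: 6.1+7.2+9.3 = 22.6
B–D–I–A–C: 2.2+2.5+7.9+9.3 = 21.9
The minimum is 21.9 via B–D–I–A–C.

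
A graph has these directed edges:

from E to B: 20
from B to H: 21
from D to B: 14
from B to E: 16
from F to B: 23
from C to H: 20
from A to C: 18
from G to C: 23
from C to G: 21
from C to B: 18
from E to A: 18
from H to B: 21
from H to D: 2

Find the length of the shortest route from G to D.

Running Dijkstra from G:
G: 0
C: 23  (via G)
B: 41  (via C)
H: 43  (via C)
D: 45  (via H)
Shortest route: G–C–H–D = 45.

45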